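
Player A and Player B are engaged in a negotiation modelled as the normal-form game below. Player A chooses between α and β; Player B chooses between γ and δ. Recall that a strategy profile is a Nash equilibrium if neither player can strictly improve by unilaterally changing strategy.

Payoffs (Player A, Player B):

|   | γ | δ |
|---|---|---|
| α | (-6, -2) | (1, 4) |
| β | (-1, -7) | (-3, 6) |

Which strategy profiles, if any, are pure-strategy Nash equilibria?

(α, γ): Player A prefers β (-1 > -6); Player B prefers δ (4 > -2) — not an equilibrium.
(α, δ): Player A gets 1 ≥ -3 from β, and Player B gets 4 ≥ -2 from γ — Nash equilibrium.
(β, γ): Player B prefers δ (6 > -7) — not an equilibrium.
(β, δ): Player A prefers α (1 > -3) — not an equilibrium.

(α, δ)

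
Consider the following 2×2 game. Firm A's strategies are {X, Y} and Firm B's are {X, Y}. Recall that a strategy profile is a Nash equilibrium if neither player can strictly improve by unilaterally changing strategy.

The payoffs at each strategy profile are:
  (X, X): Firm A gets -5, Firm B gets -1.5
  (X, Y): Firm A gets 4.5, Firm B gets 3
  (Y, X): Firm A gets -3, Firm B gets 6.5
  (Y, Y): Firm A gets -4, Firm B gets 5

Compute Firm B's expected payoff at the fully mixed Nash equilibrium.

First find p, the probability Firm A plays X, from Firm B's indifference between X and Y: −1.5p + 6.5(1−p) = 3p + 5(1−p), giving p = 1/4.
Since Firm B is indifferent in equilibrium, Firm B's expected payoff equals the payoff from either column against (1/4, 3/4). Using X: −1.5(1/4) + 6.5(3/4) = 9/2.

9/2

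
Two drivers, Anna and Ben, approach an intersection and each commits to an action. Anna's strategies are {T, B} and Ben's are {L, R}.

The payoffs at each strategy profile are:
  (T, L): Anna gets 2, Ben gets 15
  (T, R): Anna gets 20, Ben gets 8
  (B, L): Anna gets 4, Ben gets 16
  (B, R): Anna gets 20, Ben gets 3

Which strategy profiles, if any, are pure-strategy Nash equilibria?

(T, L): Anna prefers B (4 > 2) — not an equilibrium.
(T, R): Ben prefers L (15 > 8) — not an equilibrium.
(B, L): Anna gets 4 ≥ 2 from T, and Ben gets 16 ≥ 3 from R — Nash equilibrium.
(B, R): Ben prefers L (16 > 3) — not an equilibrium.

(B, L)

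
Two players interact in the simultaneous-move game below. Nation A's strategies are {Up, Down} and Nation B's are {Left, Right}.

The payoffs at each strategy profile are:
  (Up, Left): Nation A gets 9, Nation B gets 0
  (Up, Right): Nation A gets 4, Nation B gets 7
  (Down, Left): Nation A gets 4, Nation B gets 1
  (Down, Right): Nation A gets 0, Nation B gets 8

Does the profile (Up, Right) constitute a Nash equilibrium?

Yes

At (Up, Right), Nation A earns 4; switching to Down would give 0, so Nation A has no profitable deviation.
Nation B earns 7; switching to Left would give 0, so Nation B has no profitable deviation.
Neither player can gain by a unilateral deviation, so this profile is a Nash equilibrium.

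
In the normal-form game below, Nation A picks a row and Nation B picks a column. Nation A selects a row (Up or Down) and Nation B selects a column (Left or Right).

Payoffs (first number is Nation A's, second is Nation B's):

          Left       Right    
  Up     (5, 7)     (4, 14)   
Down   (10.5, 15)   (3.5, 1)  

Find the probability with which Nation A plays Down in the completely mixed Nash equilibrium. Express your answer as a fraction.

1/3

Let p be the probability that Nation A plays Up. In a completely mixed equilibrium, Nation B must be indifferent between Left and Right.
Nation B's expected payoff from Left is 7p + 15(1−p); from Right it is 14p + (1−p).
Setting these equal: −8p + 15 = 13p + 1, so p = 2/3.
Therefore Nation A plays Down with probability 1 − 2/3 = 1/3.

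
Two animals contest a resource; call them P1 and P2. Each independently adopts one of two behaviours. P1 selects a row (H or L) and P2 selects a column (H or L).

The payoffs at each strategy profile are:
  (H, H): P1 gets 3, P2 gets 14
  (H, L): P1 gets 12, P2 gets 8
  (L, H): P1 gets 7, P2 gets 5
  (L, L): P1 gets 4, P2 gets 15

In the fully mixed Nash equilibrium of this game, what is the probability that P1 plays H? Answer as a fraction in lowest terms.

Let x be the probability that P1 plays H. In a completely mixed equilibrium, P2 must be indifferent between H and L.
P2's expected payoff from H is 14x + 5(1−x); from L it is 8x + 15(1−x).
Setting these equal: 9x + 5 = −7x + 15, so x = 5/8.

5/8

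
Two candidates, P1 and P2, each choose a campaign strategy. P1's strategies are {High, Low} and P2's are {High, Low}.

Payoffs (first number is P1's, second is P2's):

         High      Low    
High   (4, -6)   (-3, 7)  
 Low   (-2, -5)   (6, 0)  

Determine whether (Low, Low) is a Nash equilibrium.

Yes

At (Low, Low), P1 earns 6; switching to High would give -3, so P1 has no profitable deviation.
P2 earns 0; switching to High would give -5, so P2 has no profitable deviation.
Neither player can gain by a unilateral deviation, so this profile is a Nash equilibrium.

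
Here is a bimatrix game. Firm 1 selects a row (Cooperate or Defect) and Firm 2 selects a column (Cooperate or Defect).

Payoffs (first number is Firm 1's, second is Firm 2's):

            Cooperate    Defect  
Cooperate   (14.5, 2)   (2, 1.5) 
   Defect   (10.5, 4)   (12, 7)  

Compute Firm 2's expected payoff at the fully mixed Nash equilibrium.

16/7

First find x, the probability Firm 1 plays Cooperate, from Firm 2's indifference between Cooperate and Defect: 2x + 4(1−x) = 1.5x + 7(1−x), giving x = 6/7.
Since Firm 2 is indifferent in equilibrium, Firm 2's expected payoff equals the payoff from either column against (6/7, 1/7). Using Cooperate: 2(6/7) + 4(1/7) = 16/7.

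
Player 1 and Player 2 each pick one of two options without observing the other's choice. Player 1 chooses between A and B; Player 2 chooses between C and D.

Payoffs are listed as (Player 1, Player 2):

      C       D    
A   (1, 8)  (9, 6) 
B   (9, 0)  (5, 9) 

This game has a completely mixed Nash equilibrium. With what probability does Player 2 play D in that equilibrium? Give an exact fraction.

Let c be the probability that Player 2 plays C. In a completely mixed equilibrium, Player 1 must be indifferent between A and B.
Player 1's expected payoff from A is c + 9(1−c); from B it is 9c + 5(1−c).
Setting these equal: −8c + 9 = 4c + 5, so c = 1/3.
Therefore Player 2 plays D with probability 1 − 1/3 = 2/3.

2/3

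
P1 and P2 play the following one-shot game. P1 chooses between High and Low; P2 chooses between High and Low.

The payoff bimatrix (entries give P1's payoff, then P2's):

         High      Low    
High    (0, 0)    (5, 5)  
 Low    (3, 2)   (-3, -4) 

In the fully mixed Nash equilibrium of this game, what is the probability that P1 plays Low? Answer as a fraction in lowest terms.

Let p be the probability that P1 plays High. In a completely mixed equilibrium, P2 must be indifferent between High and Low.
P2's expected payoff from High is 2(1−p); from Low it is 5p − 4(1−p).
Setting these equal: −2p + 2 = 9p − 4, so p = 6/11.
Therefore P1 plays Low with probability 1 − 6/11 = 5/11.

5/11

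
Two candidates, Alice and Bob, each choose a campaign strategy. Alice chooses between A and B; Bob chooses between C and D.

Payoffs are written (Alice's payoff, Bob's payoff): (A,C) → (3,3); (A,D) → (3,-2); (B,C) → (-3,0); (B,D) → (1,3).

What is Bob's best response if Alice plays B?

D

Against B, Bob earns 0 from C and 3 from D.
So D is the best response.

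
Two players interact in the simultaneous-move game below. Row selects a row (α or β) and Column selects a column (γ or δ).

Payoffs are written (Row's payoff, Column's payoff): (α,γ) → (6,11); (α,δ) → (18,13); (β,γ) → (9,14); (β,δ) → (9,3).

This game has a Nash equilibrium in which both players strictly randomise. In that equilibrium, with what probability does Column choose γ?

3/4

Let y be the probability that Column plays γ. In a completely mixed equilibrium, Row must be indifferent between α and β.
Row's expected payoff from α is 6y + 18(1−y); from β it is 9y + 9(1−y).
Setting these equal: −12y + 18 = 9, so y = 3/4.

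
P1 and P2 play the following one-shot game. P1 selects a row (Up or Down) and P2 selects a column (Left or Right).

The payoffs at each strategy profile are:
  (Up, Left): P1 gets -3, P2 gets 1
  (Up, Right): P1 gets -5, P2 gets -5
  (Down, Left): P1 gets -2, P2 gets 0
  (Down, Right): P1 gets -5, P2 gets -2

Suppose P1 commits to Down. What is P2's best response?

Left

Against Down, P2 earns 0 from Left and -2 from Right.
So Left is the best response.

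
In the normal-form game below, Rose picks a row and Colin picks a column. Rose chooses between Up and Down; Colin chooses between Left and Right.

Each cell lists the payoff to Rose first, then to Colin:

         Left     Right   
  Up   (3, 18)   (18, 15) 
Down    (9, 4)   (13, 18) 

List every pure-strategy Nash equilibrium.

none

(Up, Left): Rose prefers Down (9 > 3) — not an equilibrium.
(Up, Right): Colin prefers Left (18 > 15) — not an equilibrium.
(Down, Left): Colin prefers Right (18 > 4) — not an equilibrium.
(Down, Right): Rose prefers Up (18 > 13) — not an equilibrium.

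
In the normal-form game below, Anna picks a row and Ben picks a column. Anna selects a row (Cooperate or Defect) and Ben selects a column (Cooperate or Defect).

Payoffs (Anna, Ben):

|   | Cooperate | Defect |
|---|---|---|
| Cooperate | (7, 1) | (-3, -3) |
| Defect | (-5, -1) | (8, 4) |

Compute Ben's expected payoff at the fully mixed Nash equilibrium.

1/9

First find x, the probability Anna plays Cooperate, from Ben's indifference between Cooperate and Defect: x − (1−x) = −3x + 4(1−x), giving x = 5/9.
Since Ben is indifferent in equilibrium, Ben's expected payoff equals the payoff from either column against (5/9, 4/9). Using Cooperate: (5/9) − (4/9) = 1/9.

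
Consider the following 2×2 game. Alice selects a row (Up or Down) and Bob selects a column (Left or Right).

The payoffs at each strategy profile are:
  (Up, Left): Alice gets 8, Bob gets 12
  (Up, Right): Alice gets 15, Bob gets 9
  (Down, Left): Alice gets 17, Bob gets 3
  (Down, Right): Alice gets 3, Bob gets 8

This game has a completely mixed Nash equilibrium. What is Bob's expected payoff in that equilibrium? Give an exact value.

69/8

First find p, the probability Alice plays Up, from Bob's indifference between Left and Right: 12p + 3(1−p) = 9p + 8(1−p), giving p = 5/8.
Since Bob is indifferent in equilibrium, Bob's expected payoff equals the payoff from either column against (5/8, 3/8). Using Left: 12(5/8) + 3(3/8) = 69/8.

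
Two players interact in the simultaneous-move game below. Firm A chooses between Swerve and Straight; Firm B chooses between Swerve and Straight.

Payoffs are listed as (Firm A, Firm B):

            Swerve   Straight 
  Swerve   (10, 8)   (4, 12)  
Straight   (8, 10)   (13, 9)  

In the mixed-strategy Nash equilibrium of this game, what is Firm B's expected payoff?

First find p, the probability Firm A plays Swerve, from Firm B's indifference between Swerve and Straight: 8p + 10(1−p) = 12p + 9(1−p), giving p = 1/5.
Since Firm B is indifferent in equilibrium, Firm B's expected payoff equals the payoff from either column against (1/5, 4/5). Using Swerve: 8(1/5) + 10(4/5) = 48/5.

48/5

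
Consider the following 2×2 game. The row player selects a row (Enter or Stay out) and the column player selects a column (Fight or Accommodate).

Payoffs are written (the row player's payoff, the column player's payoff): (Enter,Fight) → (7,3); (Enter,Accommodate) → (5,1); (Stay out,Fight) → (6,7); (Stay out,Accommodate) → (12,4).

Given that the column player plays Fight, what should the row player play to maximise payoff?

Enter

Against Fight, the row player earns 7 from Enter and 6 from Stay out.
So Enter is the best response.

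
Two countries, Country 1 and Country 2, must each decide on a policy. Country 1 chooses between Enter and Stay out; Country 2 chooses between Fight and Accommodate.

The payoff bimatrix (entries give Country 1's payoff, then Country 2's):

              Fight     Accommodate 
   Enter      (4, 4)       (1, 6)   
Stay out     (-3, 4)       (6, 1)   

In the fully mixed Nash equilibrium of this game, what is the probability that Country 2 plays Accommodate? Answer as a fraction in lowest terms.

Let q be the probability that Country 2 plays Fight. In a completely mixed equilibrium, Country 1 must be indifferent between Enter and Stay out.
Country 1's expected payoff from Enter is 4q + (1−q); from Stay out it is −3q + 6(1−q).
Setting these equal: 3q + 1 = −9q + 6, so q = 5/12.
Therefore Country 2 plays Accommodate with probability 1 − 5/12 = 7/12.

7/12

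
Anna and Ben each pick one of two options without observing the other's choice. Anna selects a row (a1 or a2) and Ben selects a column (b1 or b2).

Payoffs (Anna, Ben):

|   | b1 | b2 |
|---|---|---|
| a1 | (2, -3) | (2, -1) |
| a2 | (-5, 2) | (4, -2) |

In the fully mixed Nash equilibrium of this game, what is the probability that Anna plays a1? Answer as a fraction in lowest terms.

Let x be the probability that Anna plays a1. In a completely mixed equilibrium, Ben must be indifferent between b1 and b2.
Ben's expected payoff from b1 is −3x + 2(1−x); from b2 it is −x − 2(1−x).
Setting these equal: −5x + 2 = x − 2, so x = 2/3.

2/3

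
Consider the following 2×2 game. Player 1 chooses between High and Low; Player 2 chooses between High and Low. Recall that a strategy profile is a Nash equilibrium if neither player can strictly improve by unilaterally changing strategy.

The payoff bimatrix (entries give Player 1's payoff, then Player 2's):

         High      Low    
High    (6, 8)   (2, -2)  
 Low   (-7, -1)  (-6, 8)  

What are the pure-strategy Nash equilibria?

(High, High): Player 1 gets 6 ≥ -7 from Low, and Player 2 gets 8 ≥ -2 from Low — Nash equilibrium.
(High, Low): Player 2 prefers High (8 > -2) — not an equilibrium.
(Low, High): Player 1 prefers High (6 > -7); Player 2 prefers Low (8 > -1) — not an equilibrium.
(Low, Low): Player 1 prefers High (2 > -6) — not an equilibrium.

(High, High)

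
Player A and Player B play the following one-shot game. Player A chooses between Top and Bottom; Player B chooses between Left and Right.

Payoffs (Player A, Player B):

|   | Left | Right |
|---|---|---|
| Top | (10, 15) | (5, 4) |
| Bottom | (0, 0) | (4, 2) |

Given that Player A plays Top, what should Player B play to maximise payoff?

Against Top, Player B earns 15 from Left and 4 from Right.
So Left is the best response.

Left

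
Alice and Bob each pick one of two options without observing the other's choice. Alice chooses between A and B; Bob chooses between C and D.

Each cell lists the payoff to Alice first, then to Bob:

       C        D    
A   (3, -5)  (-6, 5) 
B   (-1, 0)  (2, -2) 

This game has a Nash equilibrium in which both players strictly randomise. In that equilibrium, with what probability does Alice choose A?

Let p be the probability that Alice plays A. In a completely mixed equilibrium, Bob must be indifferent between C and D.
Bob's expected payoff from C is −5p; from D it is 5p − 2(1−p).
Setting these equal: −5p = 7p − 2, so p = 1/6.

1/6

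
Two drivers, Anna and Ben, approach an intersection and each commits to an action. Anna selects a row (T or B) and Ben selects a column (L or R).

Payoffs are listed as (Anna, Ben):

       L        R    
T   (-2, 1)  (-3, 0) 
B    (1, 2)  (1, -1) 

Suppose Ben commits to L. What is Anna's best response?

B

Against L, Anna earns -2 from T and 1 from B.
So B is the best response.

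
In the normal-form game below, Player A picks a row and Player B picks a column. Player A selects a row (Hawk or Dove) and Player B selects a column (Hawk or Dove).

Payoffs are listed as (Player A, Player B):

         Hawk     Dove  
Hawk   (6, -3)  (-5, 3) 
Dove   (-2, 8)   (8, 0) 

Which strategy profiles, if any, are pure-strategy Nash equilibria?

(Hawk, Hawk): Player B prefers Dove (3 > -3) — not an equilibrium.
(Hawk, Dove): Player A prefers Dove (8 > -5) — not an equilibrium.
(Dove, Hawk): Player A prefers Hawk (6 > -2) — not an equilibrium.
(Dove, Dove): Player B prefers Hawk (8 > 0) — not an equilibrium.

none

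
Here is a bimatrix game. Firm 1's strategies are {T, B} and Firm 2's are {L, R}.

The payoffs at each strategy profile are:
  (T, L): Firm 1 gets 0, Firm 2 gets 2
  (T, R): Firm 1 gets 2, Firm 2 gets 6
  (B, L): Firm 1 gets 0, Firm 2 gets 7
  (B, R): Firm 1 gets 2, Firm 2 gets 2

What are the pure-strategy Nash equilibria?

(T, L): Firm 2 prefers R (6 > 2) — not an equilibrium.
(T, R): Firm 1 gets 2 ≥ 2 from B, and Firm 2 gets 6 ≥ 2 from L — Nash equilibrium.
(B, L): Firm 1 gets 0 ≥ 0 from T, and Firm 2 gets 7 ≥ 2 from R — Nash equilibrium.
(B, R): Firm 2 prefers L (7 > 2) — not an equilibrium.

(T, R) and (B, L)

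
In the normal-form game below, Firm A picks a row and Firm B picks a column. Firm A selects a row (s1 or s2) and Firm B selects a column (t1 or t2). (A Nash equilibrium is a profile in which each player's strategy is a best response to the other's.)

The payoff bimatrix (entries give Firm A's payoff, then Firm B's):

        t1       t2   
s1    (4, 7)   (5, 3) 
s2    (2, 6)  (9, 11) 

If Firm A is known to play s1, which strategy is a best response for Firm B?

t1

Against s1, Firm B earns 7 from t1 and 3 from t2.
So t1 is the best response.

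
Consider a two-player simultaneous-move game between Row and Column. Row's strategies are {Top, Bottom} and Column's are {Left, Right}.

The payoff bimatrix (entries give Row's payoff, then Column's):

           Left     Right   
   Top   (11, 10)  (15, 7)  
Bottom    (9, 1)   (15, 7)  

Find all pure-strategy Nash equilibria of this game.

(Top, Left): Row gets 11 ≥ 9 from Bottom, and Column gets 10 ≥ 7 from Right — Nash equilibrium.
(Top, Right): Column prefers Left (10 > 7) — not an equilibrium.
(Bottom, Left): Row prefers Top (11 > 9); Column prefers Right (7 > 1) — not an equilibrium.
(Bottom, Right): Row gets 15 ≥ 15 from Top, and Column gets 7 ≥ 1 from Left — Nash equilibrium.

(Top, Left) and (Bottom, Right)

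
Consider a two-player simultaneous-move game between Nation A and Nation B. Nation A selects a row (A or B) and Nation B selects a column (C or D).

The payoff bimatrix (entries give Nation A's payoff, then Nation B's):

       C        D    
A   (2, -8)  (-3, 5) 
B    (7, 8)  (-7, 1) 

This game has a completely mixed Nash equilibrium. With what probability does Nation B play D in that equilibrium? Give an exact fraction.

Let y be the probability that Nation B plays C. In a completely mixed equilibrium, Nation A must be indifferent between A and B.
Nation A's expected payoff from A is 2y − 3(1−y); from B it is 7y − 7(1−y).
Setting these equal: 5y − 3 = 14y − 7, so y = 4/9.
Therefore Nation B plays D with probability 1 − 4/9 = 5/9.

5/9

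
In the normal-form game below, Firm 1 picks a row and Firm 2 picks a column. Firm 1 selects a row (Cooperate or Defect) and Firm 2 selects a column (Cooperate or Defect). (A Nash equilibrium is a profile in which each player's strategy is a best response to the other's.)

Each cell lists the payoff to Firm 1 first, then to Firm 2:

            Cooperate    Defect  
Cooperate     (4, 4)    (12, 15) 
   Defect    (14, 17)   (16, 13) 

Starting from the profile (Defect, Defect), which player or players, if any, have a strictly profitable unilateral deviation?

Firm 1 at (Defect, Defect) earns 16; deviating to Cooperate yields 12 — not better.
Firm 2 earns 13; deviating to Cooperate yields 17 — a strict improvement.
Only Firm 2 has a strictly profitable deviation.

Firm 2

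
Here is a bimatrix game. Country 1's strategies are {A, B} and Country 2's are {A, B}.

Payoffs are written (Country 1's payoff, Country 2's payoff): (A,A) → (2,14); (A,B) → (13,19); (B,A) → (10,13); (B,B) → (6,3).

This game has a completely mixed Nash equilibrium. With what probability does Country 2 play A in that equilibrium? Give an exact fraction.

7/15

Let q be the probability that Country 2 plays A. In a completely mixed equilibrium, Country 1 must be indifferent between A and B.
Country 1's expected payoff from A is 2q + 13(1−q); from B it is 10q + 6(1−q).
Setting these equal: −11q + 13 = 4q + 6, so q = 7/15.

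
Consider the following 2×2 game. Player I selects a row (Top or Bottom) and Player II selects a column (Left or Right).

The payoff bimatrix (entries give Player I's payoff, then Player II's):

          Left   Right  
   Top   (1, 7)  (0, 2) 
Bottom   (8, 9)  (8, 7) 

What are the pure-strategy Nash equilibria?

(Bottom, Left)

(Top, Left): Player I prefers Bottom (8 > 1) — not an equilibrium.
(Top, Right): Player I prefers Bottom (8 > 0); Player II prefers Left (7 > 2) — not an equilibrium.
(Bottom, Left): Player I gets 8 ≥ 1 from Top, and Player II gets 9 ≥ 7 from Right — Nash equilibrium.
(Bottom, Right): Player II prefers Left (9 > 7) — not an equilibrium.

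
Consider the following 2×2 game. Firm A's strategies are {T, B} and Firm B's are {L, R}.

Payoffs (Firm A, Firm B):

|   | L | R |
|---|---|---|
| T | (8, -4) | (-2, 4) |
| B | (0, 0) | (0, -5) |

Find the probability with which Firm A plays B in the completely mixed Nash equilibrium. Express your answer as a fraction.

8/13

Let r be the probability that Firm A plays T. In a completely mixed equilibrium, Firm B must be indifferent between L and R.
Firm B's expected payoff from L is −4r; from R it is 4r − 5(1−r).
Setting these equal: −4r = 9r − 5, so r = 5/13.
Therefore Firm A plays B with probability 1 − 5/13 = 8/13.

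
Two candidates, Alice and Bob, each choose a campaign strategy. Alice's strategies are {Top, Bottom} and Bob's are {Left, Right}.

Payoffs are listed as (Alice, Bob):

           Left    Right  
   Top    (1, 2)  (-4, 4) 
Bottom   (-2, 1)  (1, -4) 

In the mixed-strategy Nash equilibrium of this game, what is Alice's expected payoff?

First find q, the probability Bob plays Left, from Alice's indifference between Top and Bottom: q − 4(1−q) = −2q + (1−q), giving q = 5/8.
Since Alice is indifferent in equilibrium, Alice's expected payoff equals the payoff from either row against (5/8, 3/8). Using Top: (5/8) − 4(3/8) = -7/8.

-7/8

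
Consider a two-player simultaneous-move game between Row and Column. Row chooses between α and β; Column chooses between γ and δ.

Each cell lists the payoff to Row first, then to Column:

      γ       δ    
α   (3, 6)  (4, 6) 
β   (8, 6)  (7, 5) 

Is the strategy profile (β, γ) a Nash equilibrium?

Yes

At (β, γ), Row earns 8; switching to α would give 3, so Row has no profitable deviation.
Column earns 6; switching to δ would give 5, so Column has no profitable deviation.
Neither player can gain by a unilateral deviation, so this profile is a Nash equilibrium.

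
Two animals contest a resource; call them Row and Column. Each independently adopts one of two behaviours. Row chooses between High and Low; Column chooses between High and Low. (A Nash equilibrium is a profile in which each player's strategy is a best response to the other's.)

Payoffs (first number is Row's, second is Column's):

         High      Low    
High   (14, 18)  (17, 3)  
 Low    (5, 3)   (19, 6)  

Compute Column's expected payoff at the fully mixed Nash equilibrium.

11/2

First find p, the probability Row plays High, from Column's indifference between High and Low: 18p + 3(1−p) = 3p + 6(1−p), giving p = 1/6.
Since Column is indifferent in equilibrium, Column's expected payoff equals the payoff from either column against (1/6, 5/6). Using High: 18(1/6) + 3(5/6) = 11/2.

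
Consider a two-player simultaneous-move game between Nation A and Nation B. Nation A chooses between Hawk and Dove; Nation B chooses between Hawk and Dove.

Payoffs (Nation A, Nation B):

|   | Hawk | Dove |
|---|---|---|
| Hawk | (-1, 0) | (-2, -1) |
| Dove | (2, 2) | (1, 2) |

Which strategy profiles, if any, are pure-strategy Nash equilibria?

(Dove, Hawk) and (Dove, Dove)

(Hawk, Hawk): Nation A prefers Dove (2 > -1) — not an equilibrium.
(Hawk, Dove): Nation A prefers Dove (1 > -2); Nation B prefers Hawk (0 > -1) — not an equilibrium.
(Dove, Hawk): Nation A gets 2 ≥ -1 from Hawk, and Nation B gets 2 ≥ 2 from Dove — Nash equilibrium.
(Dove, Dove): Nation A gets 1 ≥ -2 from Hawk, and Nation B gets 2 ≥ 2 from Hawk — Nash equilibrium.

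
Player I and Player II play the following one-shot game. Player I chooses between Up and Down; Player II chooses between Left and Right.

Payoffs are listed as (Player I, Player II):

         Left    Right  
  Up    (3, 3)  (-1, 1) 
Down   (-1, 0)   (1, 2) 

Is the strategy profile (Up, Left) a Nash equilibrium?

Yes

At (Up, Left), Player I earns 3; switching to Down would give -1, so Player I has no profitable deviation.
Player II earns 3; switching to Right would give 1, so Player II has no profitable deviation.
Neither player can gain by a unilateral deviation, so this profile is a Nash equilibrium.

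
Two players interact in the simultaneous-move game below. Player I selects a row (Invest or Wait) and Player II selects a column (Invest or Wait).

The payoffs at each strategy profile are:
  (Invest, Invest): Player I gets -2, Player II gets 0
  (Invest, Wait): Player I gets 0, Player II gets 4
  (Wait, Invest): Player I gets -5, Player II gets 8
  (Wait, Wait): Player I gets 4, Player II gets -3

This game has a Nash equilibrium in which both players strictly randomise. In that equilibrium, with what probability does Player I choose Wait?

4/15

Let r be the probability that Player I plays Invest. In a completely mixed equilibrium, Player II must be indifferent between Invest and Wait.
Player II's expected payoff from Invest is 8(1−r); from Wait it is 4r − 3(1−r).
Setting these equal: −8r + 8 = 7r − 3, so r = 11/15.
Therefore Player I plays Wait with probability 1 − 11/15 = 4/15.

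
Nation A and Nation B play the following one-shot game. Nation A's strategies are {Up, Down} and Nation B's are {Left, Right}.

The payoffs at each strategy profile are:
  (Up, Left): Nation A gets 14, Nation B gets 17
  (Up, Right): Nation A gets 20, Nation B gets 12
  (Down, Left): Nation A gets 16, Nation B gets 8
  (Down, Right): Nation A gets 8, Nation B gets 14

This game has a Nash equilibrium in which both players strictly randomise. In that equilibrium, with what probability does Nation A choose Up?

Let x be the probability that Nation A plays Up. In a completely mixed equilibrium, Nation B must be indifferent between Left and Right.
Nation B's expected payoff from Left is 17x + 8(1−x); from Right it is 12x + 14(1−x).
Setting these equal: 9x + 8 = −2x + 14, so x = 6/11.

6/11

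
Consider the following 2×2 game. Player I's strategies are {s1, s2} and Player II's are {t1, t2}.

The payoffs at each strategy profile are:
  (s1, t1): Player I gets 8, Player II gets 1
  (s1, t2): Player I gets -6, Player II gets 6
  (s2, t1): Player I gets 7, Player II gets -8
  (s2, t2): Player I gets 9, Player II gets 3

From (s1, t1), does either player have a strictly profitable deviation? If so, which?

Player II

Player I at (s1, t1) earns 8; deviating to s2 yields 7 — not better.
Player II earns 1; deviating to t2 yields 6 — a strict improvement.
Only Player II has a strictly profitable deviation.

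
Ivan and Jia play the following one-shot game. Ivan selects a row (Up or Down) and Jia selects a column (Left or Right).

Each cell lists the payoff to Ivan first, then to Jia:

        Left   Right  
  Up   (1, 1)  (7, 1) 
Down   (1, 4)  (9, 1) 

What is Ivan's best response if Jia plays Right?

Down

Against Right, Ivan earns 7 from Up and 9 from Down.
So Down is the best response.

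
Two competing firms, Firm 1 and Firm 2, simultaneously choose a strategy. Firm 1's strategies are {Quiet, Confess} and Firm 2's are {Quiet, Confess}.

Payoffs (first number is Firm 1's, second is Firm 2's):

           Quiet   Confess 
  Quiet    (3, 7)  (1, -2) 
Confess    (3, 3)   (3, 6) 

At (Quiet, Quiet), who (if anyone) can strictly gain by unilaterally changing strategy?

Firm 1 at (Quiet, Quiet) earns 3; deviating to Confess yields 3 — not better.
Firm 2 earns 7; deviating to Confess yields -2 — not better.
Neither player can strictly improve; the profile is a Nash equilibrium.

Neither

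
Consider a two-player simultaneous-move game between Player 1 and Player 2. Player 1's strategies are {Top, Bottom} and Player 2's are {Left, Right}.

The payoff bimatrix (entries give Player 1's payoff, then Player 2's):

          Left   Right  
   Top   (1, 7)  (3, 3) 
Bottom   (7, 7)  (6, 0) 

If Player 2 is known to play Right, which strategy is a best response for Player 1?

Bottom

Against Right, Player 1 earns 3 from Top and 6 from Bottom.
So Bottom is the best response.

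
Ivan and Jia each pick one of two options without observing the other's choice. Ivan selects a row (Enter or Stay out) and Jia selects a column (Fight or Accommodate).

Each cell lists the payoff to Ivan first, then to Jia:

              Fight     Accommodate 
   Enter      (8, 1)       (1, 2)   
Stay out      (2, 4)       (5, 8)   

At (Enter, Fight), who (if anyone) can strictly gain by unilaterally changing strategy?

Ivan at (Enter, Fight) earns 8; deviating to Stay out yields 2 — not better.
Jia earns 1; deviating to Accommodate yields 2 — a strict improvement.
Only Jia has a strictly profitable deviation.

Jia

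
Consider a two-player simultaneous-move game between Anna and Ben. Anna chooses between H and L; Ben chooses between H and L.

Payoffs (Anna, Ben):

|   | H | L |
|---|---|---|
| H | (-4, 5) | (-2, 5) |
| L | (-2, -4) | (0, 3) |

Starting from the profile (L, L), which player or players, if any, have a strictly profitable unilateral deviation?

Anna at (L, L) earns 0; deviating to H yields -2 — not better.
Ben earns 3; deviating to H yields -4 — not better.
Neither player can strictly improve; the profile is a Nash equilibrium.

Neither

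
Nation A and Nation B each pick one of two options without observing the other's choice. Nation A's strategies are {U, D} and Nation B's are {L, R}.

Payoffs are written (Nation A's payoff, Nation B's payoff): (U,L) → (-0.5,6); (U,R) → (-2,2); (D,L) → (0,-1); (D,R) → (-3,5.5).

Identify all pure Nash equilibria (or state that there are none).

none

(U, L): Nation A prefers D (0 > -0.5) — not an equilibrium.
(U, R): Nation B prefers L (6 > 2) — not an equilibrium.
(D, L): Nation B prefers R (5.5 > -1) — not an equilibrium.
(D, R): Nation A prefers U (-2 > -3) — not an equilibrium.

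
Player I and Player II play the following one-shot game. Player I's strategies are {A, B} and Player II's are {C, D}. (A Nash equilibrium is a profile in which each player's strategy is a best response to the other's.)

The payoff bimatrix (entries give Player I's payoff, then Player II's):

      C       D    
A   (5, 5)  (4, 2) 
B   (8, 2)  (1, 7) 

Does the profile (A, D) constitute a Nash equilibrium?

No

At (A, D), Player I earns 4; switching to B would give 1, so Player I has no profitable deviation.
Player II earns 2; switching to C would give 5, so Player II would deviate.
Since at least one player can profitably deviate, this is not a Nash equilibrium.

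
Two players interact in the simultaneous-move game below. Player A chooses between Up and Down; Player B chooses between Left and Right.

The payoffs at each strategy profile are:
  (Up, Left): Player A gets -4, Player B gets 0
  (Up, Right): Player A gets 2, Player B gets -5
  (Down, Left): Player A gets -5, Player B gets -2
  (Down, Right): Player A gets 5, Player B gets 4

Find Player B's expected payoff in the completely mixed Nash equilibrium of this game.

First find p, the probability Player A plays Up, from Player B's indifference between Left and Right: −2(1−p) = −5p + 4(1−p), giving p = 6/11.
Since Player B is indifferent in equilibrium, Player B's expected payoff equals the payoff from either column against (6/11, 5/11). Using Left: −2(5/11) = -10/11.

-10/11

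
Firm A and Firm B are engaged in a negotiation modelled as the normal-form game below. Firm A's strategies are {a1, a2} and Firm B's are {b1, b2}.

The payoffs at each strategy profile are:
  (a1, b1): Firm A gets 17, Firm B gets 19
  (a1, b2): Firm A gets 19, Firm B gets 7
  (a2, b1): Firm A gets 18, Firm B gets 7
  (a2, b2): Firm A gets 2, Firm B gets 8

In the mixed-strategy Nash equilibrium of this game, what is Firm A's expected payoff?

154/9

First find q, the probability Firm B plays b1, from Firm A's indifference between a1 and a2: 17q + 19(1−q) = 18q + 2(1−q), giving q = 17/18.
Since Firm A is indifferent in equilibrium, Firm A's expected payoff equals the payoff from either row against (17/18, 1/18). Using a1: 17(17/18) + 19(1/18) = 154/9.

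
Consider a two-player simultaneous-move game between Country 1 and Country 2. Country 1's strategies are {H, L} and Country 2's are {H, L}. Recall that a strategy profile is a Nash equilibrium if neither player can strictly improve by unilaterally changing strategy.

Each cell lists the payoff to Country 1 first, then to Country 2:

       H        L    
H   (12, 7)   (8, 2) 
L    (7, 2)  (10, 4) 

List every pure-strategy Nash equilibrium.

(H, H) and (L, L)

(H, H): Country 1 gets 12 ≥ 7 from L, and Country 2 gets 7 ≥ 2 from L — Nash equilibrium.
(H, L): Country 1 prefers L (10 > 8); Country 2 prefers H (7 > 2) — not an equilibrium.
(L, H): Country 1 prefers H (12 > 7); Country 2 prefers L (4 > 2) — not an equilibrium.
(L, L): Country 1 gets 10 ≥ 8 from H, and Country 2 gets 4 ≥ 2 from H — Nash equilibrium.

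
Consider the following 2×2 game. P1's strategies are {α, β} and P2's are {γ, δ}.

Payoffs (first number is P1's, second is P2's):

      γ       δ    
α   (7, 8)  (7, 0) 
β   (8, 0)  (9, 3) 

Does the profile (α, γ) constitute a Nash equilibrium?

At (α, γ), P1 earns 7; switching to β would give 8, so P1 would deviate.
P2 earns 8; switching to δ would give 0, so P2 has no profitable deviation.
Since at least one player can profitably deviate, this is not a Nash equilibrium.

No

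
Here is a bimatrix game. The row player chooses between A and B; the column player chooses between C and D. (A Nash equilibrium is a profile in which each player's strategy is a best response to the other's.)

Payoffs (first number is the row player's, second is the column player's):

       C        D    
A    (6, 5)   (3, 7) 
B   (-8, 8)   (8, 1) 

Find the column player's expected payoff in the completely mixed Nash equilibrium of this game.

17/3

First find x, the probability the row player plays A, from the column player's indifference between C and D: 5x + 8(1−x) = 7x + (1−x), giving x = 7/9.
Since the column player is indifferent in equilibrium, the column player's expected payoff equals the payoff from either column against (7/9, 2/9). Using C: 5(7/9) + 8(2/9) = 17/3.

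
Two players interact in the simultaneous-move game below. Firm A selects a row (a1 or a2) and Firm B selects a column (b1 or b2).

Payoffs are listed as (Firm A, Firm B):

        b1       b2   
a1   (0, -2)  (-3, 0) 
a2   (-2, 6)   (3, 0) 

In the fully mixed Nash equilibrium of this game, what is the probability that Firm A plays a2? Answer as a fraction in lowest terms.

Let r be the probability that Firm A plays a1. In a completely mixed equilibrium, Firm B must be indifferent between b1 and b2.
Firm B's expected payoff from b1 is −2r + 6(1−r); from b2 it is 0.
Setting these equal: −8r + 6 = 0, so r = 3/4.
Therefore Firm A plays a2 with probability 1 − 3/4 = 1/4.

1/4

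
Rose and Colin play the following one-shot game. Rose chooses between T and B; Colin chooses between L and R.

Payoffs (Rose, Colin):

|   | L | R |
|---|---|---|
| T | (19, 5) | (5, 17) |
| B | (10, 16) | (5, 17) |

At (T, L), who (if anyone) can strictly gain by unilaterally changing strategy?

Rose at (T, L) earns 19; deviating to B yields 10 — not better.
Colin earns 5; deviating to R yields 17 — a strict improvement.
Only Colin has a strictly profitable deviation.

Colin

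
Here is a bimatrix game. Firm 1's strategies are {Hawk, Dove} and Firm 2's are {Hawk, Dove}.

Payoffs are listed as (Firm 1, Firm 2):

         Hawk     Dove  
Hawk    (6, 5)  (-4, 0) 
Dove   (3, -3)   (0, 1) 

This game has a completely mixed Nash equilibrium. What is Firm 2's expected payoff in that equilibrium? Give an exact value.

First find p, the probability Firm 1 plays Hawk, from Firm 2's indifference between Hawk and Dove: 5p − 3(1−p) = (1−p), giving p = 4/9.
Since Firm 2 is indifferent in equilibrium, Firm 2's expected payoff equals the payoff from either column against (4/9, 5/9). Using Hawk: 5(4/9) − 3(5/9) = 5/9.

5/9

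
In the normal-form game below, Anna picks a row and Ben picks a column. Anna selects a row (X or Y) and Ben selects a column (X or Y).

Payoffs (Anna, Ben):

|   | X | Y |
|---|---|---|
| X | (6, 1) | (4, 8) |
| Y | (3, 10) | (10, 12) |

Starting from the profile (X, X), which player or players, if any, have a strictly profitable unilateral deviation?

Anna at (X, X) earns 6; deviating to Y yields 3 — not better.
Ben earns 1; deviating to Y yields 8 — a strict improvement.
Only Ben has a strictly profitable deviation.

Ben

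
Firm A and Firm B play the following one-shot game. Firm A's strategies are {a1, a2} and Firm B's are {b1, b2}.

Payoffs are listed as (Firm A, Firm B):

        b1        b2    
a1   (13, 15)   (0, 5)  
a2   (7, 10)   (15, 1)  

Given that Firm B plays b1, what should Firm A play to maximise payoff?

Against b1, Firm A earns 13 from a1 and 7 from a2.
So a1 is the best response.

a1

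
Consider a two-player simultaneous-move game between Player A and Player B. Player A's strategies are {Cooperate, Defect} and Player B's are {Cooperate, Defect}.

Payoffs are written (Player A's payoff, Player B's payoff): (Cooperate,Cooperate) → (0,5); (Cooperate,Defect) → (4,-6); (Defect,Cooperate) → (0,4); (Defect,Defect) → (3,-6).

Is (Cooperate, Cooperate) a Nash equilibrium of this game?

At (Cooperate, Cooperate), Player A earns 0; switching to Defect would give 0, so Player A has no profitable deviation.
Player B earns 5; switching to Defect would give -6, so Player B has no profitable deviation.
Neither player can gain by a unilateral deviation, so this profile is a Nash equilibrium.

Yes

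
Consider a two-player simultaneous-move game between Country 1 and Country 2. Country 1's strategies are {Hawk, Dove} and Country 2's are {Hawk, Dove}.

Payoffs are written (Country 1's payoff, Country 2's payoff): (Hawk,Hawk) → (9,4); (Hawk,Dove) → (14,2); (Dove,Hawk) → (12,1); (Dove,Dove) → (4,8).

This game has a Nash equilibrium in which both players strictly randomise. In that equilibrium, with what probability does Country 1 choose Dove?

2/9

Let x be the probability that Country 1 plays Hawk. In a completely mixed equilibrium, Country 2 must be indifferent between Hawk and Dove.
Country 2's expected payoff from Hawk is 4x + (1−x); from Dove it is 2x + 8(1−x).
Setting these equal: 3x + 1 = −6x + 8, so x = 7/9.
Therefore Country 1 plays Dove with probability 1 − 7/9 = 2/9.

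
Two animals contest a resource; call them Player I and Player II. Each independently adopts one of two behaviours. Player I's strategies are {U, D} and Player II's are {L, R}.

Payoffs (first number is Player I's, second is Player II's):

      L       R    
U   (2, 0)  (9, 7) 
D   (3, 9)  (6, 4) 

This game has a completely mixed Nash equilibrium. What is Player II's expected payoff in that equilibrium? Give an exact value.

First find p, the probability Player I plays U, from Player II's indifference between L and R: 9(1−p) = 7p + 4(1−p), giving p = 5/12.
Since Player II is indifferent in equilibrium, Player II's expected payoff equals the payoff from either column against (5/12, 7/12). Using L: 9(7/12) = 21/4.

21/4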